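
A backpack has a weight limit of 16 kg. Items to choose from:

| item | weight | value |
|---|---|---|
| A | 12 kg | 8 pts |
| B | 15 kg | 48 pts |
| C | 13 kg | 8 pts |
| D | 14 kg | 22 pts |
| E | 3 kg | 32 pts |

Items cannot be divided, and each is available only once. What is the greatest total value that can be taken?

Check high-value combinations within 16 kg:
- B: weight 15, value 48
- A+E: weight 12+3=15, value 8+32=40
- C+E: weight 13+3=16, value 8+32=40
- E: weight 3, value 32
Best: 48 pts.

48 pts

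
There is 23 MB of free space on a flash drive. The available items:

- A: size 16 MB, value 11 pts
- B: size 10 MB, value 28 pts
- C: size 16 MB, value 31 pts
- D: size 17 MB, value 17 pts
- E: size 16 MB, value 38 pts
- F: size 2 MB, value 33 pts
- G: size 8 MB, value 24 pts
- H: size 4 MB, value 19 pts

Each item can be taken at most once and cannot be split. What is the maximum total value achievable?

Check high-value combinations within 23 MB:
- E+F+H: size 16+2+4=22, value 38+33+19=90
- B+F+G: size 10+2+8=20, value 28+33+24=85
- C+F+H: size 16+2+4=22, value 31+33+19=83
- B+F+H: size 10+2+4=16, value 28+33+19=80
Best: 90 pts.

90 pts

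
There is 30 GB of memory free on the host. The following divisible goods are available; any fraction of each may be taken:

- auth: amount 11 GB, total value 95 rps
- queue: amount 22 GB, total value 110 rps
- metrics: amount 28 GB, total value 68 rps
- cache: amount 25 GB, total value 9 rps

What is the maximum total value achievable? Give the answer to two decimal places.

Take in order of value per unit:
- auth (95/11 per unit): all 11 → value 95, running total 95.00
- queue (110/22 per unit): 19 of 22 → value 19×110/22 = 95.0000, running total 190.00
Total 190.00.

190.00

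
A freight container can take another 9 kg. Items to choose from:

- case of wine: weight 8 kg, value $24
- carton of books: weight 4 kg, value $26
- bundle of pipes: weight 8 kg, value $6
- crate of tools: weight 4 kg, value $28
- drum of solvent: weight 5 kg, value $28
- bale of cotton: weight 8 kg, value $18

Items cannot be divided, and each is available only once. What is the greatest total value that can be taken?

Check high-value combinations within 9 kg:
- crate of tools+drum of solvent: weight 4+5=9, value 28+28=56
- carton of books+crate of tools: weight 4+4=8, value 26+28=54
- carton of books+drum of solvent: weight 4+5=9, value 26+28=54
- crate of tools: weight 4, value 28
- drum of solvent: weight 5, value 28
Best: $56.

$56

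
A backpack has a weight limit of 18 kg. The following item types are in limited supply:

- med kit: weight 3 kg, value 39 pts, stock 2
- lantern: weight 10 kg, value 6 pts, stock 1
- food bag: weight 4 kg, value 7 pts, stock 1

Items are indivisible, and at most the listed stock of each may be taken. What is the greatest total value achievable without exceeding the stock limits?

Best selections within weight 18 and stock limits:
- 2×med kit + 1×food bag: weight 10, value 85
- 2×med kit + 1×lantern: weight 16, value 84
Best: 85 pts.

85 pts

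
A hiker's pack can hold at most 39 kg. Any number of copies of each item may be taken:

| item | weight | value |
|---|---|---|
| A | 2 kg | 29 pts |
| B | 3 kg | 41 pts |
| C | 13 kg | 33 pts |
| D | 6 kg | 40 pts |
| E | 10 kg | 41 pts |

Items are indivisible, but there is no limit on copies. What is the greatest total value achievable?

563 pts

Best value-per-unit is A at 29/2; filling with it alone gives 19×29 = 551.
Optimal mix: 18×A + 1×B → weight 39, value 563.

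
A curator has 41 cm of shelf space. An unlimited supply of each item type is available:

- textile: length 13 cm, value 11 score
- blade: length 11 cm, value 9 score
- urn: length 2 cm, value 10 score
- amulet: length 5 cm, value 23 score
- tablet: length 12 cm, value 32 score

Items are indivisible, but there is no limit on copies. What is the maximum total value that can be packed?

Best value-per-unit is urn at 10/2; filling with it alone gives 20×10 = 200.
Optimal mix: 18×urn + 1×amulet → length 41, value 203.

203 score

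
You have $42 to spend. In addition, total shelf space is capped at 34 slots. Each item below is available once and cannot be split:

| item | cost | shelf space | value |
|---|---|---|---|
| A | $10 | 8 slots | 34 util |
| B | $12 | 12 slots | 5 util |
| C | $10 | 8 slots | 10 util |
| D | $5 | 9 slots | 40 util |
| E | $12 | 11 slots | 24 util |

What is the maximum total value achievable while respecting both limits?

Feasible sets respecting both limits:
- A+D+E: cost 27, shelf space 28, value 98
- A+C+D: cost 25, shelf space 25, value 84
- A+B+D: cost 27, shelf space 29, value 79
Best: 98 util.

98 util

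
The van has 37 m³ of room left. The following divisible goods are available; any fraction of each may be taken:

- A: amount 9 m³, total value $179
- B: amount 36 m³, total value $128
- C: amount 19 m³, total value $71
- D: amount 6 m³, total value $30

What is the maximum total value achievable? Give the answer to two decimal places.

Take in order of value per unit:
- A (179/9 per unit): all 9 → value 179, running total 179.00
- D (30/6 per unit): all 6 → value 30, running total 209.00
- C (71/19 per unit): all 19 → value 71, running total 280.00
- B (128/36 per unit): 3 of 36 → value 3×128/36 = 10.6667, running total 290.67
Total 290.67.

290.67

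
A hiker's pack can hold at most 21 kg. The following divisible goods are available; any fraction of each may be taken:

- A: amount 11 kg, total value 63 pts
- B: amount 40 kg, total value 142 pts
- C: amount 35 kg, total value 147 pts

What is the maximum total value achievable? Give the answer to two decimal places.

105.00

Take in order of value per unit:
- A (63/11 per unit): all 11 → value 63, running total 63.00
- C (147/35 per unit): 10 of 35 → value 10×147/35 = 42.0000, running total 105.00
Total 105.00.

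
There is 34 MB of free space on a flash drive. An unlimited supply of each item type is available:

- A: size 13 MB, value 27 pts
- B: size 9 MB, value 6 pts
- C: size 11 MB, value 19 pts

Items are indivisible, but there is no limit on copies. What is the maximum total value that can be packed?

Best value-per-unit is A at 27/13; filling with it alone gives 2×27 = 54.
Optimal mix: 3×C → size 33, value 57.

57 pts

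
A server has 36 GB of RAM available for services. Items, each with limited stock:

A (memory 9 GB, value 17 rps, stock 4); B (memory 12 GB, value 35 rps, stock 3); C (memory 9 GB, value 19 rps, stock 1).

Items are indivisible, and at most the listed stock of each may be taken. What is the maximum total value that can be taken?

105 rps

Top feasible selections:
- 3×B: memory 36, value 105
- 2×B + 1×C: memory 33, value 89
Best: 105 rps.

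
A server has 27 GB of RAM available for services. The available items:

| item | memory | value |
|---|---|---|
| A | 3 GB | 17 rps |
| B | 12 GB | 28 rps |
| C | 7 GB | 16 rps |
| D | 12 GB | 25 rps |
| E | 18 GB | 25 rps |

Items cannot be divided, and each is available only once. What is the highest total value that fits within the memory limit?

70 rps

This is a 0/1 knapsack; check combinations near the capacity.
- A+B+D: memory 3+12+12=27, value 17+28+25=70
- A+B+C: memory 3+12+7=22, value 17+28+16=61
- A+C+D: memory 3+7+12=22, value 17+16+25=58
- B+D: memory 12+12=24, value 28+25=53
- A+B: memory 3+12=15, value 17+28=45
Best: 70 rps.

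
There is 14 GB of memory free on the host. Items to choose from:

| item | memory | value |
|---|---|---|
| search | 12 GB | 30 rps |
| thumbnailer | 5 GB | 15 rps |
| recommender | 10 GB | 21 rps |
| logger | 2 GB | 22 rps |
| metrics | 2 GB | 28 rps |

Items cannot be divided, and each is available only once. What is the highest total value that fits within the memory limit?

71 rps

Check high-value combinations within 14 GB:
- recommender+logger+metrics: memory 10+2+2=14, value 21+22+28=71
- thumbnailer+logger+metrics: memory 5+2+2=9, value 15+22+28=65
- search+metrics: memory 12+2=14, value 30+28=58
- search+logger: memory 12+2=14, value 30+22=52
Best: 71 rps.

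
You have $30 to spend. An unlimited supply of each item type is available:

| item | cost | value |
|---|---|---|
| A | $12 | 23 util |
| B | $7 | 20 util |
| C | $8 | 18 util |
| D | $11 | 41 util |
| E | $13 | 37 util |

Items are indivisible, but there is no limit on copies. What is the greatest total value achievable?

102 util

Best value-per-unit is D at 41/11; filling with it alone gives 2×41 = 82.
Optimal mix: 1×B + 2×D → cost 29, value 102.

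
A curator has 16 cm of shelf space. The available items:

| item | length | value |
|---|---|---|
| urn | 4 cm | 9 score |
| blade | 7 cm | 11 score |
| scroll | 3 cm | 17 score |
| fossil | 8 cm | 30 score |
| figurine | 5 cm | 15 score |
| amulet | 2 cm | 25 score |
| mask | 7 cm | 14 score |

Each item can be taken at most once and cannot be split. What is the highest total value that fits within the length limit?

Check high-value combinations within 16 cm:
- scroll+fossil+amulet: length 3+8+2=13, value 17+30+25=72
- fossil+figurine+amulet: length 8+5+2=15, value 30+15+25=70
- urn+scroll+figurine+amulet: length 4+3+5+2=14, value 9+17+15+25=66
- urn+scroll+amulet+mask: length 4+3+2+7=16, value 9+17+25+14=65
- urn+fossil+amulet: length 4+8+2=14, value 9+30+25=64
Best: 72 score.

72 score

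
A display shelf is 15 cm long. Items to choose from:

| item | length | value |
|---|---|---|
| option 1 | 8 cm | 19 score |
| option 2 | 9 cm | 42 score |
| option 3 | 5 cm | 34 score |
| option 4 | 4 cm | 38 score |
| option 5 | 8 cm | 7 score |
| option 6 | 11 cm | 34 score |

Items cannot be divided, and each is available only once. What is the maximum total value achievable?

Check high-value combinations within 15 cm:
- option 2+option 4: length 9+4=13, value 42+38=80
- option 2+option 3: length 9+5=14, value 42+34=76
- option 3+option 4: length 5+4=9, value 34+38=72
- option 4+option 6: length 4+11=15, value 38+34=72
Best: 80 score.

80 score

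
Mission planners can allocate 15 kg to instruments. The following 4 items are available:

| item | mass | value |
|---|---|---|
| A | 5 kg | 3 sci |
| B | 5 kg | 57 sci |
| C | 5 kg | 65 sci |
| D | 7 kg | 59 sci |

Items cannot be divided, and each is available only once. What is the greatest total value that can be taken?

125 sci

This is a 0/1 knapsack; check combinations near the capacity.
- A+B+C: mass 5+5+5=15, value 3+57+65=125
- C+D: mass 5+7=12, value 65+59=124
- B+C: mass 5+5=10, value 57+65=122
- B+D: mass 5+7=12, value 57+59=116
Best: 125 sci.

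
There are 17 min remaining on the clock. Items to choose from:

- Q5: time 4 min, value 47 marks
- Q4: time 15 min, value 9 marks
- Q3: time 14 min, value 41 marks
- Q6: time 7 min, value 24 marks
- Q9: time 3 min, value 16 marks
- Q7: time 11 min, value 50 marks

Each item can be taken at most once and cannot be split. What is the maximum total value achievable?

97 marks

Check high-value combinations within 17 min:
- Q5+Q7: time 4+11=15, value 47+50=97
- Q5+Q6+Q9: time 4+7+3=14, value 47+24+16=87
- Q5+Q6: time 4+7=11, value 47+24=71
- Q9+Q7: time 3+11=14, value 16+50=66
Best: 97 marks.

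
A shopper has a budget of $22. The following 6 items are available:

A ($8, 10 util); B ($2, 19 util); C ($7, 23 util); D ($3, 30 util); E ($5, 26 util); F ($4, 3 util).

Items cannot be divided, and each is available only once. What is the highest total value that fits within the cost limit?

101 util

This is a 0/1 knapsack; check combinations near the capacity.
- B+C+D+E+F: cost 2+7+3+5+4=21, value 19+23+30+26+3=101
- B+C+D+E: cost 2+7+3+5=17, value 19+23+30+26=98
- A+B+D+E+F: cost 8+2+3+5+4=22, value 10+19+30+26+3=88
Best: 101 util.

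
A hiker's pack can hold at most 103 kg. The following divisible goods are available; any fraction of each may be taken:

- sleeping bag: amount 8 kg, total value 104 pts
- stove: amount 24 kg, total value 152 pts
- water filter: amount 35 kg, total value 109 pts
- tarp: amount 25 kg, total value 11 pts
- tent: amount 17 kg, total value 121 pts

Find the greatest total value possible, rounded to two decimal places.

494.36

Take in order of value per unit:
- sleeping bag (104/8 per unit): all 8 → value 104, running total 104.00
- tent (121/17 per unit): all 17 → value 121, running total 225.00
- stove (152/24 per unit): all 24 → value 152, running total 377.00
- water filter (109/35 per unit): all 35 → value 109, running total 486.00
- tarp (11/25 per unit): 19 of 25 → value 19×11/25 = 8.3600, running total 494.36
Total 494.36.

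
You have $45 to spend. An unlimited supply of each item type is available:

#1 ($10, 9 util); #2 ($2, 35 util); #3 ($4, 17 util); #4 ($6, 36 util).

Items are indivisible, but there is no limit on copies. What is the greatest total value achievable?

Best value-per-unit is #2 at 35/2, and filling with it alone uses cost 22×2=44. No mix of the others beats 22×35 = 770.

770 util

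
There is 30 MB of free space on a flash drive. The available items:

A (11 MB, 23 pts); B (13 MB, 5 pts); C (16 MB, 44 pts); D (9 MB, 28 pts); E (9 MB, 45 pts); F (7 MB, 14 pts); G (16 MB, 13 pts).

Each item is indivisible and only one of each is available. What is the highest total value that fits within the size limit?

96 pts

Check high-value combinations within 30 MB:
- A+D+E: size 11+9+9=29, value 23+28+45=96
- C+E: size 16+9=25, value 44+45=89
- D+E+F: size 9+9+7=25, value 28+45+14=87
Best: 96 pts.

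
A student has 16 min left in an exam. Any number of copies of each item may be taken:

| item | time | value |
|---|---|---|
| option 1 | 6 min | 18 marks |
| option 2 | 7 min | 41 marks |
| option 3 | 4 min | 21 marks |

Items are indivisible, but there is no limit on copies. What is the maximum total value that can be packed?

84 marks

Best value-per-unit is option 2 at 41/7; filling with it alone gives 2×41 = 82.
Optimal mix: 4×option 3 → time 16, value 84.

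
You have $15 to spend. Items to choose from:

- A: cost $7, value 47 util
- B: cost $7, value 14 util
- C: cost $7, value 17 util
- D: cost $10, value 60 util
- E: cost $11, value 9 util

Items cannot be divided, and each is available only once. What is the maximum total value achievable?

64 util

This is a 0/1 knapsack; check combinations near the capacity.
- A+C: cost 7+7=14, value 47+17=64
- A+B: cost 7+7=14, value 47+14=61
- D: cost 10, value 60
Best: 64 util.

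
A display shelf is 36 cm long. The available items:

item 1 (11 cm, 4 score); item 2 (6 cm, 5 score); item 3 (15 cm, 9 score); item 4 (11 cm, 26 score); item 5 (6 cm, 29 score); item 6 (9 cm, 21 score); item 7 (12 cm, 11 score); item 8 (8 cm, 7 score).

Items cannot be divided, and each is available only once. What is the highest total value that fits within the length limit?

This is a 0/1 knapsack; check combinations near the capacity.
- item 4+item 5+item 6+item 8: length 11+6+9+8=34, value 26+29+21+7=83
- item 2+item 4+item 5+item 6: length 6+11+6+9=32, value 5+26+29+21=81
- item 4+item 5+item 6: length 11+6+9=26, value 26+29+21=76
- item 2+item 4+item 5+item 7: length 6+11+6+12=35, value 5+26+29+11=71
Best: 83 score.

83 score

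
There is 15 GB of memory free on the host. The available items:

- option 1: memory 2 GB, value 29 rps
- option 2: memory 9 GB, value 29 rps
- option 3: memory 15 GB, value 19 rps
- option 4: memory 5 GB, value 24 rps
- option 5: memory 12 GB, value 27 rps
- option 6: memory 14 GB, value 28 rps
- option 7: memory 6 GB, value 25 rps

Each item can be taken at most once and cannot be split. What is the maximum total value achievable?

78 rps

Check high-value combinations within 15 GB:
- option 1+option 4+option 7: memory 2+5+6=13, value 29+24+25=78
- option 1+option 2: memory 2+9=11, value 29+29=58
- option 1+option 5: memory 2+12=14, value 29+27=56
Best: 78 rps.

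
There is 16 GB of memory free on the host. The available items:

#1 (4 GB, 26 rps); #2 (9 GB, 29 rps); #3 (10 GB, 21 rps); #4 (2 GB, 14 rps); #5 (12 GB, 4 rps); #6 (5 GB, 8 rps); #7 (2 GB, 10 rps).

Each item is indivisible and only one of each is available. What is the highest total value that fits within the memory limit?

Check high-value combinations within 16 GB:
- #1+#2+#4: memory 4+9+2=15, value 26+29+14=69
- #1+#2+#7: memory 4+9+2=15, value 26+29+10=65
- #1+#3+#4: memory 4+10+2=16, value 26+21+14=61
- #1+#4+#6+#7: memory 4+2+5+2=13, value 26+14+8+10=58
Best: 69 rps.

69 rps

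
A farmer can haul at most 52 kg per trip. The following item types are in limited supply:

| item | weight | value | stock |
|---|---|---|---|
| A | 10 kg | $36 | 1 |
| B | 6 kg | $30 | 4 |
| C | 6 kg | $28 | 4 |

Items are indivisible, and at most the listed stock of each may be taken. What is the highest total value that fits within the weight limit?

$240

Best selections within weight 52 and stock limits:
- 1×A + 4×B + 3×C: weight 52, value 240
- 1×A + 3×B + 4×C: weight 52, value 238
Best: $240.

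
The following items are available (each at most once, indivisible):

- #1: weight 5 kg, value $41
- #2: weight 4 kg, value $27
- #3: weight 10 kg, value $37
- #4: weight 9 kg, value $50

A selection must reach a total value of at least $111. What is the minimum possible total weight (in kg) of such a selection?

18

Subsets with value ≥ 111, sorted by total weight:
- #1+#2+#4: weight 18, value 118
- #2+#3+#4: weight 23, value 114
Minimum weight: 18 kg.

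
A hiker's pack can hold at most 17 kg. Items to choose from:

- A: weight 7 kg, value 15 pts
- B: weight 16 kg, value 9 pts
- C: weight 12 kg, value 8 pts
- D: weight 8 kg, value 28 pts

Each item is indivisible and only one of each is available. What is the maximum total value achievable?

This is a 0/1 knapsack; check combinations near the capacity.
- A+D: weight 7+8=15, value 15+28=43
- D: weight 8, value 28
- A: weight 7, value 15
- B: weight 16, value 9
- C: weight 12, value 8
Best: 43 pts.

43 pts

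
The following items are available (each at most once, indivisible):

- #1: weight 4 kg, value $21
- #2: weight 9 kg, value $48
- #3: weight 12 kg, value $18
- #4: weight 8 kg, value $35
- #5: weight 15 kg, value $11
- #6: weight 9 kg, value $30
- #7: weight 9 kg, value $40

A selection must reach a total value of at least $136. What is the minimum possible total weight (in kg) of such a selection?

Subsets with value ≥ 136, sorted by total weight:
- #1+#2+#4+#7: weight 30, value 144
- #1+#2+#6+#7: weight 31, value 139
- #2+#4+#6+#7: weight 35, value 153
- #2+#3+#4+#7: weight 38, value 141
Minimum weight: 30 kg.

30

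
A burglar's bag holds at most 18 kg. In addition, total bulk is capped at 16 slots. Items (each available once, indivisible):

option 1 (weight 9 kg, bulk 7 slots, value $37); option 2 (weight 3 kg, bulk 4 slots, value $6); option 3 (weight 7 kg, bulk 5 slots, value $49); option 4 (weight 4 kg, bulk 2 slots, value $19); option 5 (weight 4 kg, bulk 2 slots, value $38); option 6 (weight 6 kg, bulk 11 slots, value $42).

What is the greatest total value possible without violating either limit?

$112

Feasible sets respecting both limits:
- option 2+option 3+option 4+option 5: weight 18, bulk 13, value 112
- option 3+option 4+option 5: weight 15, bulk 9, value 106
- option 4+option 5+option 6: weight 14, bulk 15, value 99
Best: $112.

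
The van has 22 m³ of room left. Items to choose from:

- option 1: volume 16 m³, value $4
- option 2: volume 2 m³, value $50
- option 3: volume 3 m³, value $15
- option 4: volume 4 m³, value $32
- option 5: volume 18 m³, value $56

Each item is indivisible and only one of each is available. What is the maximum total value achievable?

$106

Check high-value combinations within 22 m³:
- option 2+option 5: volume 2+18=20, value 50+56=106
- option 2+option 3+option 4: volume 2+3+4=9, value 50+15+32=97
- option 4+option 5: volume 4+18=22, value 32+56=88
- option 1+option 2+option 4: volume 16+2+4=22, value 4+50+32=86
Best: $106.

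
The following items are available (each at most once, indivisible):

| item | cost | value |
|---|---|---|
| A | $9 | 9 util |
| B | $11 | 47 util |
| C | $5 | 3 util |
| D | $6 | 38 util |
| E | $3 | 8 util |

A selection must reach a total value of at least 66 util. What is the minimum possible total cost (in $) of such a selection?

17

Subsets with value ≥ 66, sorted by total cost:
- B+D: cost 17, value 85
- B+D+E: cost 20, value 93
- B+C+D: cost 22, value 88
- B+C+D+E: cost 25, value 96
Minimum cost: 17 $.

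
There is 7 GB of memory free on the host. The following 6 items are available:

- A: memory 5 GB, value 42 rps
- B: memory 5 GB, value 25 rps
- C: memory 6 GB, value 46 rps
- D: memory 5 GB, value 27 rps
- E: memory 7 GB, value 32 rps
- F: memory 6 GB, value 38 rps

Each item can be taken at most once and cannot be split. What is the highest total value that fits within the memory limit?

46 rps

Check high-value combinations within 7 GB:
- C: memory 6, value 46
- A: memory 5, value 42
- F: memory 6, value 38
Best: 46 rps.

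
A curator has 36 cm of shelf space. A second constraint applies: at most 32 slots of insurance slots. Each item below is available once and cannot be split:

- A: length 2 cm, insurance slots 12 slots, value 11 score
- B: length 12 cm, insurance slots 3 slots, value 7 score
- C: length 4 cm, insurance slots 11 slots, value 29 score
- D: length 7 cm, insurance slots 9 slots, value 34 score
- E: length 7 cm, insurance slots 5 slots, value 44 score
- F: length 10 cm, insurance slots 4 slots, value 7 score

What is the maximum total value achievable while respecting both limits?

Feasible sets respecting both limits:
- B+C+D+E: length 30, insurance slots 28, value 114
- C+D+E+F: length 28, insurance slots 29, value 114
- C+D+E: length 18, insurance slots 25, value 107
- A+B+D+E: length 28, insurance slots 29, value 96
Best: 114 score.

114 score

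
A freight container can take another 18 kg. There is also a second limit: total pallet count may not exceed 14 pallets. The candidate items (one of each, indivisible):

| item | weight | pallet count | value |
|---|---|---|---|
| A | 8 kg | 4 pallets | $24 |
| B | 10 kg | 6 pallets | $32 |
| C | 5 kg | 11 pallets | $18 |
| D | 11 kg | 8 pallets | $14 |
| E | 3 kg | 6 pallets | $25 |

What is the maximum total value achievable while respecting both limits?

Feasible sets respecting both limits:
- B+E: weight 13, pallet count 12, value 57
- A+B: weight 18, pallet count 10, value 56
- A+E: weight 11, pallet count 10, value 49
- D+E: weight 14, pallet count 14, value 39
Best: $57.

$57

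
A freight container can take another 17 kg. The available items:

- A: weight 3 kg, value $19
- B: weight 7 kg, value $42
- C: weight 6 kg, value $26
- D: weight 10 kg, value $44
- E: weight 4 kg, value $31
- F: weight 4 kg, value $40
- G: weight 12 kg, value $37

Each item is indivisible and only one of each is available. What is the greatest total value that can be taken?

$116

Check high-value combinations within 17 kg:
- A+C+E+F: weight 3+6+4+4=17, value 19+26+31+40=116
- B+E+F: weight 7+4+4=15, value 42+31+40=113
- B+C+F: weight 7+6+4=17, value 42+26+40=108
Best: $116.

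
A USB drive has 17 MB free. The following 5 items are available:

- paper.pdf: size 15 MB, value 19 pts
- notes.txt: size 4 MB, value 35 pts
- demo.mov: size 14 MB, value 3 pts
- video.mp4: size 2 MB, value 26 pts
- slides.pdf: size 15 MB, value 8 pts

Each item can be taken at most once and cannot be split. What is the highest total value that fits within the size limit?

61 pts

This is a 0/1 knapsack; check combinations near the capacity.
- notes.txt+video.mp4: size 4+2=6, value 35+26=61
- paper.pdf+video.mp4: size 15+2=17, value 19+26=45
- notes.txt: size 4, value 35
- video.mp4+slides.pdf: size 2+15=17, value 26+8=34
- demo.mov+video.mp4: size 14+2=16, value 3+26=29
Best: 61 pts.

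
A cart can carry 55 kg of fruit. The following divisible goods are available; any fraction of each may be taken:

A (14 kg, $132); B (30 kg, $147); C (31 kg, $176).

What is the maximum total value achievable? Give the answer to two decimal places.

Take in order of value per unit:
- A (132/14 per unit): all 14 → value 132, running total 132.00
- C (176/31 per unit): all 31 → value 176, running total 308.00
- B (147/30 per unit): 10 of 30 → value 10×147/30 = 49.0000, running total 357.00
Total 357.00.

357.00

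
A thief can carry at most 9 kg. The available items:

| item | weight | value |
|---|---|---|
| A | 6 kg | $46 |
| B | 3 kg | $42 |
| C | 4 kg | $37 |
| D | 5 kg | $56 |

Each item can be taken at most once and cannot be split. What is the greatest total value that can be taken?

$98

This is a 0/1 knapsack; check combinations near the capacity.
- B+D: weight 3+5=8, value 42+56=98
- C+D: weight 4+5=9, value 37+56=93
- A+B: weight 6+3=9, value 46+42=88
- B+C: weight 3+4=7, value 42+37=79
Best: $98.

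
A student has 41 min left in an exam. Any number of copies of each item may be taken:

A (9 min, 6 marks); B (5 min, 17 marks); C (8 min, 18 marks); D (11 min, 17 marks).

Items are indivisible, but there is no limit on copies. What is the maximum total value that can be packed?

136 marks

Best value-per-unit is B at 17/5, and filling with it alone uses time 8×5=40. No mix of the others beats 8×17 = 136.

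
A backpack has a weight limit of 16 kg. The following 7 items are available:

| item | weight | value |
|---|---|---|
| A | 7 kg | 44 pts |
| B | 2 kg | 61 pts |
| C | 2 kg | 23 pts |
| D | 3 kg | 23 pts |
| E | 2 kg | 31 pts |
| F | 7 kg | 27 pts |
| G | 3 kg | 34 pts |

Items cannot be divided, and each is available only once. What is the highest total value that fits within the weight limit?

193 pts

This is a 0/1 knapsack; check combinations near the capacity.
- A+B+C+E+G: weight 7+2+2+2+3=16, value 44+61+23+31+34=193
- A+B+C+D+E: weight 7+2+2+3+2=16, value 44+61+23+23+31=182
- B+C+E+F+G: weight 2+2+2+7+3=16, value 61+23+31+27+34=176
- B+C+D+E+G: weight 2+2+3+2+3=12, value 61+23+23+31+34=172
Best: 193 pts.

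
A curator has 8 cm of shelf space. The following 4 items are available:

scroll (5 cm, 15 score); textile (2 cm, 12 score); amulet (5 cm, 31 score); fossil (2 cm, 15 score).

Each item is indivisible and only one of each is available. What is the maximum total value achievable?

46 score

Check high-value combinations within 8 cm:
- amulet+fossil: length 5+2=7, value 31+15=46
- textile+amulet: length 2+5=7, value 12+31=43
- amulet: length 5, value 31
- scroll+fossil: length 5+2=7, value 15+15=30
- textile+fossil: length 2+2=4, value 12+15=27
Best: 46 score.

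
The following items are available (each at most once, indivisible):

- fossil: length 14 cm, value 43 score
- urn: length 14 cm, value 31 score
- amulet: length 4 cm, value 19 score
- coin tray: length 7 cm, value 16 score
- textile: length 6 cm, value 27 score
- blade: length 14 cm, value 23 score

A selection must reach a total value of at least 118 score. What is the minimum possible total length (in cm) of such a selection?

38

Subsets with value ≥ 118, sorted by total length:
- fossil+urn+amulet+textile: length 38, value 120
- fossil+urn+amulet+coin tray+textile: length 45, value 136
- fossil+amulet+coin tray+textile+blade: length 45, value 128
Minimum length: 38 cm.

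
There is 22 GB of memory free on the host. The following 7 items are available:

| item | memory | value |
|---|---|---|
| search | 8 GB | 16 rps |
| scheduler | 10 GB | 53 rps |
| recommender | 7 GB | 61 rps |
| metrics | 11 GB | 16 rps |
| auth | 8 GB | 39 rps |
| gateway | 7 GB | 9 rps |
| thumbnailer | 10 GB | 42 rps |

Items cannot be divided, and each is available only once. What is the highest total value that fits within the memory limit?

Check high-value combinations within 22 GB:
- scheduler+recommender: memory 10+7=17, value 53+61=114
- recommender+auth+gateway: memory 7+8+7=22, value 61+39+9=109
- recommender+thumbnailer: memory 7+10=17, value 61+42=103
- recommender+auth: memory 7+8=15, value 61+39=100
Best: 114 rps.

114 rps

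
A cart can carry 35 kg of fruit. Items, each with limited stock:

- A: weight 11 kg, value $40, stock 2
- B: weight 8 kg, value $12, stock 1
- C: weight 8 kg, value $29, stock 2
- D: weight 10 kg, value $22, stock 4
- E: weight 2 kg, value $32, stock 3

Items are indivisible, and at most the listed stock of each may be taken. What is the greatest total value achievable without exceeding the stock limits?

$194

Top feasible selections:
- 1×A + 2×C + 3×E: weight 33, value 194
- 1×A + 1×C + 1×D + 3×E: weight 35, value 187
Best: $194.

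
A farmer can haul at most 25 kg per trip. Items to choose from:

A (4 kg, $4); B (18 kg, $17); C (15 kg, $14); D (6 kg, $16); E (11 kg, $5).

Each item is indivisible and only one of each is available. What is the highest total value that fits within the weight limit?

Check high-value combinations within 25 kg:
- A+C+D: weight 4+15+6=25, value 4+14+16=34
- B+D: weight 18+6=24, value 17+16=33
- C+D: weight 15+6=21, value 14+16=30
Best: $34.

$34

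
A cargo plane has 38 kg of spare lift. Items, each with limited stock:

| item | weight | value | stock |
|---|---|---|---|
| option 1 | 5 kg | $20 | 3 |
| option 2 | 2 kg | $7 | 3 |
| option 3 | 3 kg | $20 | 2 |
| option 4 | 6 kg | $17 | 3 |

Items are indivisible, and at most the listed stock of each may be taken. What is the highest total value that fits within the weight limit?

Top feasible selections:
- 3×option 1 + 2×option 2 + 2×option 3 + 2×option 4: weight 37, value 148
- 2×option 1 + 2×option 2 + 2×option 3 + 3×option 4: weight 38, value 145
- 3×option 1 + 1×option 2 + 2×option 3 + 2×option 4: weight 35, value 141
Best: $148.

$148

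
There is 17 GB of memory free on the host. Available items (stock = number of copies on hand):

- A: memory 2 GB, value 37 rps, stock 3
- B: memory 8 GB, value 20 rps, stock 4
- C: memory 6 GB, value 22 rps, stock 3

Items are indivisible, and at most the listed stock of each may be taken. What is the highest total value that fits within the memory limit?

Best selections within memory 17 and stock limits:
- 3×A + 1×C: memory 12, value 133
- 3×A + 1×B: memory 14, value 131
- 2×A + 2×C: memory 16, value 118
- 3×A: memory 6, value 111
Best: 133 rps.

133 rps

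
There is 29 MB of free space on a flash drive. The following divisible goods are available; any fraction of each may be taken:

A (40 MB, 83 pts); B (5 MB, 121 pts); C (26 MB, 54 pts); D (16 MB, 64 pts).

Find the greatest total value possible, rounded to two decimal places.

201.62

Take in order of value per unit:
- B (121/5 per unit): all 5 → value 121, running total 121.00
- D (64/16 per unit): all 16 → value 64, running total 185.00
- C (54/26 per unit): 8 of 26 → value 8×54/26 = 16.6154, running total 201.62
Total 201.62.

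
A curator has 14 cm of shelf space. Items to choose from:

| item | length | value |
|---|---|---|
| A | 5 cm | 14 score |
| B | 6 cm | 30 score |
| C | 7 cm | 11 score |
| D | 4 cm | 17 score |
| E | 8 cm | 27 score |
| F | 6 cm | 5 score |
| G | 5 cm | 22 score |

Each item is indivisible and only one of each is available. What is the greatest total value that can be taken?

This is a 0/1 knapsack; check combinations near the capacity.
- B+E: length 6+8=14, value 30+27=57
- A+D+G: length 5+4+5=14, value 14+17+22=53
- B+G: length 6+5=11, value 30+22=52
- E+G: length 8+5=13, value 27+22=49
- B+D: length 6+4=10, value 30+17=47
Best: 57 score.

57 score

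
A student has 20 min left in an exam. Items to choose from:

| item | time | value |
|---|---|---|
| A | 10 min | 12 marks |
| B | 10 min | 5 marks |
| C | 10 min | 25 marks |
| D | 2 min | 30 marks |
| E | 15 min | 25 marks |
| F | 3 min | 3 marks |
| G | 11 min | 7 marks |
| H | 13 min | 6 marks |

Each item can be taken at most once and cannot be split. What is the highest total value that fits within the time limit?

Check high-value combinations within 20 min:
- C+D+F: time 10+2+3=15, value 25+30+3=58
- D+E+F: time 2+15+3=20, value 30+25+3=58
- C+D: time 10+2=12, value 25+30=55
Best: 58 marks.

58 marks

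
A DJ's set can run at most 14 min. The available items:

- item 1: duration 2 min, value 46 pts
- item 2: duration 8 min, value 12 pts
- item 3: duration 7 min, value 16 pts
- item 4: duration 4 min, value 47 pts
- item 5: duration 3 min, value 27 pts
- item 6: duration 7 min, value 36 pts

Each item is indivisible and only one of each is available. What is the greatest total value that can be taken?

This is a 0/1 knapsack; check combinations near the capacity.
- item 1+item 4+item 6: duration 2+4+7=13, value 46+47+36=129
- item 1+item 4+item 5: duration 2+4+3=9, value 46+47+27=120
- item 4+item 5+item 6: duration 4+3+7=14, value 47+27+36=110
- item 1+item 5+item 6: duration 2+3+7=12, value 46+27+36=109
- item 1+item 3+item 4: duration 2+7+4=13, value 46+16+47=109
Best: 129 pts.

129 pts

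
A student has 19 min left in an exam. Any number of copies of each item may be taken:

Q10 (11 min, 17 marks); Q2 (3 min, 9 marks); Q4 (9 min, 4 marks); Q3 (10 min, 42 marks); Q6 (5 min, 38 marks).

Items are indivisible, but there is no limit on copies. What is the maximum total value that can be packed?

123 marks

Best value-per-unit is Q6 at 38/5; filling with it alone gives 3×38 = 114.
Optimal mix: 1×Q2 + 3×Q6 → time 18, value 123.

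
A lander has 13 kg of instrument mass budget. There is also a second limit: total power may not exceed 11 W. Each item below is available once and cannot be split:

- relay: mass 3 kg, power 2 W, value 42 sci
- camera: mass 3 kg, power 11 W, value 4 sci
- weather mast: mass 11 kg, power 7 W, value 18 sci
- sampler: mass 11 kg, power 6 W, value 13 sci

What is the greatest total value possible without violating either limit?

Feasible sets respecting both limits:
- relay: mass 3, power 2, value 42
- weather mast: mass 11, power 7, value 18
- sampler: mass 11, power 6, value 13
- camera: mass 3, power 11, value 4
Best: 42 sci.

42 sci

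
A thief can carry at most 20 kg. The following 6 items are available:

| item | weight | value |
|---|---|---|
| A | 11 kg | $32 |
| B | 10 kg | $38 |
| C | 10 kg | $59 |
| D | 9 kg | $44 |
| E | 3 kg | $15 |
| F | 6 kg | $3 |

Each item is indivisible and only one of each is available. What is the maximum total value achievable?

$103

This is a 0/1 knapsack; check combinations near the capacity.
- C+D: weight 10+9=19, value 59+44=103
- B+C: weight 10+10=20, value 38+59=97
- B+D: weight 10+9=19, value 38+44=82
Best: $103.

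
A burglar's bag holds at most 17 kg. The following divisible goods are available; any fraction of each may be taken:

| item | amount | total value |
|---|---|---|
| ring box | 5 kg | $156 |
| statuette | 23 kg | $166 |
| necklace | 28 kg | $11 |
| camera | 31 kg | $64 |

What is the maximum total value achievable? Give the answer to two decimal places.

Take in order of value per unit:
- ring box (156/5 per unit): all 5 → value 156, running total 156.00
- statuette (166/23 per unit): 12 of 23 → value 12×166/23 = 86.6087, running total 242.61
Total 242.61.

242.61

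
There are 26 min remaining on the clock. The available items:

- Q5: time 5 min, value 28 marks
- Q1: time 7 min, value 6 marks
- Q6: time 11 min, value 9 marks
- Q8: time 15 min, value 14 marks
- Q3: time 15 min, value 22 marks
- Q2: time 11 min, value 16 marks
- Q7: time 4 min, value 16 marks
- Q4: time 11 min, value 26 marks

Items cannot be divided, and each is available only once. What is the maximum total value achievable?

70 marks

Check high-value combinations within 26 min:
- Q5+Q7+Q4: time 5+4+11=20, value 28+16+26=70
- Q5+Q3+Q7: time 5+15+4=24, value 28+22+16=66
- Q5+Q2+Q7: time 5+11+4=20, value 28+16+16=60
Best: 70 marks.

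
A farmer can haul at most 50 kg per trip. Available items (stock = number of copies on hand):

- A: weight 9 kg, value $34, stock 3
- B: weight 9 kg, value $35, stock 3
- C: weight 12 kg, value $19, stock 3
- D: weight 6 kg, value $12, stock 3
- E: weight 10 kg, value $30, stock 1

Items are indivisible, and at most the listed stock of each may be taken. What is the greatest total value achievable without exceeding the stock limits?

Top feasible selections:
- 2×A + 3×B: weight 45, value 173
- 3×A + 2×B: weight 45, value 172
Best: $173.

$173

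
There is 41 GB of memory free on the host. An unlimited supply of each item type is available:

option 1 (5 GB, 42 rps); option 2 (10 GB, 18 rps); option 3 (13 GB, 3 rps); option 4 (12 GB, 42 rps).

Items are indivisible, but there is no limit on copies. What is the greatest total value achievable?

336 rps

Best value-per-unit is option 1 at 42/5, and filling with it alone uses memory 8×5=40. No mix of the others beats 8×42 = 336.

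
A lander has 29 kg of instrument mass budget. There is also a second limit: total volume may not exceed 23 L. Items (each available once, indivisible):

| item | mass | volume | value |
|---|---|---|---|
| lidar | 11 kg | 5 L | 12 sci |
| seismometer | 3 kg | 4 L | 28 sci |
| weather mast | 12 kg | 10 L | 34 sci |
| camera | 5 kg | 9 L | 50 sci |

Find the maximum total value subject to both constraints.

112 sci

Feasible sets respecting both limits:
- seismometer+weather mast+camera: mass 20, volume 23, value 112
- lidar+seismometer+camera: mass 19, volume 18, value 90
- weather mast+camera: mass 17, volume 19, value 84
- seismometer+camera: mass 8, volume 13, value 78
Best: 112 sci.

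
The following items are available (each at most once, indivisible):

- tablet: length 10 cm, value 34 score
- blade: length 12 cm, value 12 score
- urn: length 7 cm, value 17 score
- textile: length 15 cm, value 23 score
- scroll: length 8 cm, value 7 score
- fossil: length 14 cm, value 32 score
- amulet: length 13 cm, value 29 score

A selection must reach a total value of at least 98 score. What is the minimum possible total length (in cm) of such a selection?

44

Subsets with value ≥ 98, sorted by total length:
- tablet+urn+fossil+amulet: length 44, value 112
- tablet+urn+textile+amulet: length 45, value 103
- tablet+scroll+fossil+amulet: length 45, value 102
Minimum length: 44 cm.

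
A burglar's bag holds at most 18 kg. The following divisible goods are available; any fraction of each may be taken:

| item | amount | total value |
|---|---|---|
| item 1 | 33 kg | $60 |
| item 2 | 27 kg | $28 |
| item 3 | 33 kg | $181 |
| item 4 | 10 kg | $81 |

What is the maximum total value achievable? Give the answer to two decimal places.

Take in order of value per unit:
- item 4 (81/10 per unit): all 10 → value 81, running total 81.00
- item 3 (181/33 per unit): 8 of 33 → value 8×181/33 = 43.8788, running total 124.88
Total 124.88.

124.88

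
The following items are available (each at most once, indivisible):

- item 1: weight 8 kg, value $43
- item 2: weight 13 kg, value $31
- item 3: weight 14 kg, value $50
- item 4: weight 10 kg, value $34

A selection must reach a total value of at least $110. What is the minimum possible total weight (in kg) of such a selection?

Subsets with value ≥ 110, sorted by total weight:
- item 1+item 3+item 4: weight 32, value 127
- item 1+item 2+item 3: weight 35, value 124
- item 2+item 3+item 4: weight 37, value 115
- item 1+item 2+item 3+item 4: weight 45, value 158
Minimum weight: 32 kg.

32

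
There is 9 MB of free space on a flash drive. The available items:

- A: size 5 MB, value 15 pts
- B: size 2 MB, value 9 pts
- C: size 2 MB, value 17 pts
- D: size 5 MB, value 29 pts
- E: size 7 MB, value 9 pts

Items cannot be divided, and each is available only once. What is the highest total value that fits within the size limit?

This is a 0/1 knapsack; check combinations near the capacity.
- B+C+D: size 2+2+5=9, value 9+17+29=55
- C+D: size 2+5=7, value 17+29=46
- A+B+C: size 5+2+2=9, value 15+9+17=41
Best: 55 pts.

55 pts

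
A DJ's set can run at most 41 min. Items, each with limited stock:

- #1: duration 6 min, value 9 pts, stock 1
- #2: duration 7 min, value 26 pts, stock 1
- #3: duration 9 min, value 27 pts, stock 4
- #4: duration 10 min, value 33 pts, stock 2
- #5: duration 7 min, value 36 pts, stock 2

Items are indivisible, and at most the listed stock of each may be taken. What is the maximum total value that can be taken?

164 pts

Top feasible selections:
- 1×#2 + 2×#4 + 2×#5: duration 41, value 164
- 1×#2 + 1×#3 + 1×#4 + 2×#5: duration 40, value 158
- 3×#3 + 2×#5: duration 41, value 153
- 1×#2 + 2×#3 + 2×#5: duration 39, value 152
Best: 164 pts.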